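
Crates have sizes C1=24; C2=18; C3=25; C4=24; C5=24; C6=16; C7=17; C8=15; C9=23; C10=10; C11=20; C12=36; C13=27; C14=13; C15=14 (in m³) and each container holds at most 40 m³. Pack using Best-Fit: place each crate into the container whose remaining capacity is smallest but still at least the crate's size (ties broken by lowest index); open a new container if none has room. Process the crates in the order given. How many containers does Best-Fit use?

Put C1 (24 m³) in container 1; 16 m³ remain.
Put C2 (18 m³) in container 2; 22 m³ remain.
Put C3 (25 m³) in container 3; 15 m³ remain.
Put C4 (24 m³) in container 4; 16 m³ remain.
Put C5 (24 m³) in container 5; 16 m³ remain.
Put C6 (16 m³) in container 1; 0 m³ remain.
Put C7 (17 m³) in container 2; 5 m³ remain.
Put C8 (15 m³) in container 3; 0 m³ remain.
Put C9 (23 m³) in container 6; 17 m³ remain.
Put C10 (10 m³) in container 4; 6 m³ remain.
Put C11 (20 m³) in container 7; 20 m³ remain.
Put C12 (36 m³) in container 8; 4 m³ remain.
Put C13 (27 m³) in container 9; 13 m³ remain.
Put C14 (13 m³) in container 9; 0 m³ remain.
Put C15 (14 m³) in container 5; 2 m³ remain.
Final containers: [24,16] [18,17] [25,15] [24,10] [24,14] [23] [20] [36] [27,13].

9 containers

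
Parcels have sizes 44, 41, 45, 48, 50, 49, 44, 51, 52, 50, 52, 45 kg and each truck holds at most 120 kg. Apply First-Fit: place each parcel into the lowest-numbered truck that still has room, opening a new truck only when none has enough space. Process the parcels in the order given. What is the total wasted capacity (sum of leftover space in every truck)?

truck 1: place 44 kg, 76 kg left
truck 1: place 41 kg, 35 kg left
truck 2: place 45 kg, 75 kg left
truck 2: place 48 kg, 27 kg left
truck 3: place 50 kg, 70 kg left
truck 3: place 49 kg, 21 kg left
truck 4: place 44 kg, 76 kg left
truck 4: place 51 kg, 25 kg left
truck 5: place 52 kg, 68 kg left
truck 5: place 50 kg, 18 kg left
truck 6: place 52 kg, 68 kg left
truck 6: place 45 kg, 23 kg left
6 trucks × 120 kg = 720 kg; used 571 kg; unused 149 kg.

149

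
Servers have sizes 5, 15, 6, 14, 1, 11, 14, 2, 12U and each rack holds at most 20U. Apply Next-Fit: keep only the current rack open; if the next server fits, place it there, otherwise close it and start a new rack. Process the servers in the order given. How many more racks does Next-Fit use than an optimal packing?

0

Next-Fit: [5,15] [6,14] [1,11] [14,2] [12] → 5 racks.
5 servers exceed 10U (half the capacity), and no two of those can share a rack, so at least 5 racks are needed.
So 5 is already optimal.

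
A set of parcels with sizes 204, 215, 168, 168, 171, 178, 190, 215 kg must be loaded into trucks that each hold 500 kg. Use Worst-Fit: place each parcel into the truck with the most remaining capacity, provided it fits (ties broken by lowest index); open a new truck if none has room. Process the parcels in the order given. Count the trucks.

4

Put 204 kg in truck 1; 296 kg remain.
Put 215 kg in truck 1; 81 kg remain.
Put 168 kg in truck 2; 332 kg remain.
Put 168 kg in truck 2; 164 kg remain.
Put 171 kg in truck 3; 329 kg remain.
Put 178 kg in truck 3; 151 kg remain.
Put 190 kg in truck 4; 310 kg remain.
Put 215 kg in truck 4; 95 kg remain.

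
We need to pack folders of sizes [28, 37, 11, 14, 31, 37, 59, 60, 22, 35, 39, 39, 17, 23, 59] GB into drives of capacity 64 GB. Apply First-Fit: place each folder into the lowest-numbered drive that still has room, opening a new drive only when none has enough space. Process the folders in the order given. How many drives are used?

10 drives

drive 1: place 28 GB, 36 GB left
drive 2: place 37 GB, 27 GB left
drive 1: place 11 GB, 25 GB left
drive 1: place 14 GB, 11 GB left
drive 3: place 31 GB, 33 GB left
drive 4: place 37 GB, 27 GB left
drive 5: place 59 GB, 5 GB left
drive 6: place 60 GB, 4 GB left
drive 2: place 22 GB, 5 GB left
drive 7: place 35 GB, 29 GB left
drive 8: place 39 GB, 25 GB left
drive 9: place 39 GB, 25 GB left
drive 3: place 17 GB, 16 GB left
drive 4: place 23 GB, 4 GB left
drive 10: place 59 GB, 5 GB left
Final drives: [28,11,14] [37,22] [31,17] [37,23] [59] [60] [35] [39] [39] [59].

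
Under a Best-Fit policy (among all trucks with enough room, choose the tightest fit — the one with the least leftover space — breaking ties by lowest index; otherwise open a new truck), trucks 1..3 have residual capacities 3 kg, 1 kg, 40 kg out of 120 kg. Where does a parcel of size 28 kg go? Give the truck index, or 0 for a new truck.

Trucks with room: truck 3 (40 kg).
Tightest fit is truck 3 with 40 kg free.

3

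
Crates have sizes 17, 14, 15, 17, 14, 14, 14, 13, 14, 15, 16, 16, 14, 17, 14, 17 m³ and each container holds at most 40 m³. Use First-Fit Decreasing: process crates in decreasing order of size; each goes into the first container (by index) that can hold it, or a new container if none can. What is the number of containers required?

8 containers

Sorted descending: 17, 17, 17, 17, 16, 16, 15, 15, 14, 14, 14, 14, 14, 14, 14, 13.
Put 17 m³ in container 1; 23 m³ remain.
Put 17 m³ in container 1; 6 m³ remain.
Put 17 m³ in container 2; 23 m³ remain.
Put 17 m³ in container 2; 6 m³ remain.
Put 16 m³ in container 3; 24 m³ remain.
Put 16 m³ in container 3; 8 m³ remain.
Put 15 m³ in container 4; 25 m³ remain.
Put 15 m³ in container 4; 10 m³ remain.
Put 14 m³ in container 5; 26 m³ remain.
Put 14 m³ in container 5; 12 m³ remain.
Put 14 m³ in container 6; 26 m³ remain.
Put 14 m³ in container 6; 12 m³ remain.
Put 14 m³ in container 7; 26 m³ remain.
Put 14 m³ in container 7; 12 m³ remain.
Put 14 m³ in container 8; 26 m³ remain.
Put 13 m³ in container 8; 13 m³ remain.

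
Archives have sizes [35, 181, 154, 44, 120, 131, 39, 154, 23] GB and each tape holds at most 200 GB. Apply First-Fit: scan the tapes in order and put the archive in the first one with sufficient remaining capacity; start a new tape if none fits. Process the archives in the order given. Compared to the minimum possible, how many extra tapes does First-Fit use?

First-Fit: [35,154] [181] [44,120,23] [131,39] [154] → 5 tapes.
Total size 881 GB; any packing needs at least ⌈881/200⌉ = 5 tapes.
So 5 is already optimal.

0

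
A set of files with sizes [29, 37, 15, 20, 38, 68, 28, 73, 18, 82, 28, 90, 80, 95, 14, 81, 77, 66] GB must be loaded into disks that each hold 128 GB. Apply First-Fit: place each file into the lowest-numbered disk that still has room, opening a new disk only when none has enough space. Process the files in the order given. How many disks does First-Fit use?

10 disks

disk 1: place 29 GB, 99 GB left
disk 1: place 37 GB, 62 GB left
disk 1: place 15 GB, 47 GB left
disk 1: place 20 GB, 27 GB left
disk 2: place 38 GB, 90 GB left
disk 2: place 68 GB, 22 GB left
disk 3: place 28 GB, 100 GB left
disk 3: place 73 GB, 27 GB left
disk 1: place 18 GB, 9 GB left
disk 4: place 82 GB, 46 GB left
disk 4: place 28 GB, 18 GB left
disk 5: place 90 GB, 38 GB left
disk 6: place 80 GB, 48 GB left
disk 7: place 95 GB, 33 GB left
disk 2: place 14 GB, 8 GB left
disk 8: place 81 GB, 47 GB left
disk 9: place 77 GB, 51 GB left
disk 10: place 66 GB, 62 GB left
Final disks: [29,37,15,20,18] [38,68,14] [28,73] [82,28] [90] [80] [95] [81] [77] [66].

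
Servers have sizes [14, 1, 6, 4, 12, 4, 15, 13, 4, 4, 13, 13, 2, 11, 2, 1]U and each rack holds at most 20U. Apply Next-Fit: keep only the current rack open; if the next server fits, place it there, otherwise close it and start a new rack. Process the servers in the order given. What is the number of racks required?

14U → rack 1 (remaining 6U)
1U → rack 1 (remaining 5U)
6U → rack 2 (remaining 14U)
4U → rack 2 (remaining 10U)
12U → rack 3 (remaining 8U)
4U → rack 3 (remaining 4U)
15U → rack 4 (remaining 5U)
13U → rack 5 (remaining 7U)
4U → rack 5 (remaining 3U)
4U → rack 6 (remaining 16U)
13U → rack 6 (remaining 3U)
13U → rack 7 (remaining 7U)
2U → rack 7 (remaining 5U)
11U → rack 8 (remaining 9U)
2U → rack 8 (remaining 7U)
1U → rack 8 (remaining 6U)
Final racks: [14,1] [6,4] [12,4] [15] [13,4] [4,13] [13,2] [11,2,1].

8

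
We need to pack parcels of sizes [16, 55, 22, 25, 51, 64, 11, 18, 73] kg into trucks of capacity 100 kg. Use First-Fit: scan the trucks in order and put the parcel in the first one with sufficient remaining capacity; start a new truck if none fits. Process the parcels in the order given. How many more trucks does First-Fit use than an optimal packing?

0

First-Fit: [16,55,22] [25,51,11] [64,18] [73] → 4 trucks.
Total size 335 kg; any packing needs at least ⌈335/100⌉ = 4 trucks.
So 4 is already optimal.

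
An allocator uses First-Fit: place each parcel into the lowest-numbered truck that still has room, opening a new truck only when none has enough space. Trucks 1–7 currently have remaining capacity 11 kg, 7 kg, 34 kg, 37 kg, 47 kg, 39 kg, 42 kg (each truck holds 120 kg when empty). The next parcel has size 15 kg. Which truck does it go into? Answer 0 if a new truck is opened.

3

Trucks with room: truck 3 (34 kg), truck 4 (37 kg), truck 5 (47 kg), truck 6 (39 kg), truck 7 (42 kg).
The first with room is truck 3.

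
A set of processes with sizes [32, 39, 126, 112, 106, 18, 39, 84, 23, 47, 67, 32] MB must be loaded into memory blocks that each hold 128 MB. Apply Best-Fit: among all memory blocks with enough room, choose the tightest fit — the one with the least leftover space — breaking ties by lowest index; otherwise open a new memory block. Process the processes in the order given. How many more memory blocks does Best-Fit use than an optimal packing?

1

Best-Fit: [32,39,39] [126] [112] [106,18] [84,23] [47,67] [32] → 7 memory blocks.
Total size 725 MB; any packing needs at least ⌈725/128⌉ = 6 memory blocks.
An optimal packing achieves that bound: [126] [112] [106,18] [84,39] [67,47] [39,32,32,23] → 6 memory blocks.
Excess: 7 − 6 = 1.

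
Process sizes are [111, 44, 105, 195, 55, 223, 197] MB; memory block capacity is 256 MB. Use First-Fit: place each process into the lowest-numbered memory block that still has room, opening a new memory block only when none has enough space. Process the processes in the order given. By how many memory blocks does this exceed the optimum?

1

First-Fit: [111,44,55] [105] [195] [223] [197] → 5 memory blocks.
Total size 930 MB; any packing needs at least ⌈930/256⌉ = 4 memory blocks.
An optimal packing achieves that bound: [223] [197,55] [195,44] [111,105] → 4 memory blocks.
Excess: 5 − 4 = 1.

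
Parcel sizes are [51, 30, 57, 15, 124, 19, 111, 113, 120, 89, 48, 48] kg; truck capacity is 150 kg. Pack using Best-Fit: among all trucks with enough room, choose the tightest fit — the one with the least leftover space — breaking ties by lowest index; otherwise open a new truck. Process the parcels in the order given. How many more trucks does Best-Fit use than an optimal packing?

1

Best-Fit: [51,30,57] [15,124] [19,111] [113] [120] [89,48] [48] → 7 trucks.
Total size 825 kg; any packing needs at least ⌈825/150⌉ = 6 trucks.
An optimal packing achieves that bound: [124,19] [120,30] [113,15] [111] [89,57] [51,48,48] → 6 trucks.
Excess: 7 − 6 = 1.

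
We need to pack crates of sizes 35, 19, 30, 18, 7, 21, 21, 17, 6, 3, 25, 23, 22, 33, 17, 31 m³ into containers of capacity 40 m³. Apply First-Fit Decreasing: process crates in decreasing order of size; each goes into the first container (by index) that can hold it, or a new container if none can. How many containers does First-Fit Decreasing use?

Sorted descending: 35, 33, 31, 30, 25, 23, 22, 21, 21, 19, 18, 17, 17, 7, 6, 3.
35 m³ → container 1 (remaining 5 m³)
33 m³ → container 2 (remaining 7 m³)
31 m³ → container 3 (remaining 9 m³)
30 m³ → container 4 (remaining 10 m³)
25 m³ → container 5 (remaining 15 m³)
23 m³ → container 6 (remaining 17 m³)
22 m³ → container 7 (remaining 18 m³)
21 m³ → container 8 (remaining 19 m³)
21 m³ → container 9 (remaining 19 m³)
19 m³ → container 8 (remaining 0 m³)
18 m³ → container 7 (remaining 0 m³)
17 m³ → container 6 (remaining 0 m³)
17 m³ → container 9 (remaining 2 m³)
7 m³ → container 2 (remaining 0 m³)
6 m³ → container 3 (remaining 3 m³)
3 m³ → container 1 (remaining 2 m³)

9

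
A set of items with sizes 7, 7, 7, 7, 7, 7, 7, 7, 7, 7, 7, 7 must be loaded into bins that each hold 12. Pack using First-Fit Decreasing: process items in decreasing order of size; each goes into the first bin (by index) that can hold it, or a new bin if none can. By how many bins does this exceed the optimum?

First-Fit Decreasing: [7] [7] [7] [7] [7] [7] [7] [7] [7] [7] [7] [7] → 12 bins.
12 items exceed 6 (half the capacity), and no two of those can share a bin, so at least 12 bins are needed.
So 12 is already optimal.

0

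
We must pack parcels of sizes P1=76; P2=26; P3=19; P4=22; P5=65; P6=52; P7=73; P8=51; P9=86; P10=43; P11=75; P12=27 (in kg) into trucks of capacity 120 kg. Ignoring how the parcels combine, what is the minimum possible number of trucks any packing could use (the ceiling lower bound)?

6

Total size = 76 + 26 + 19 + 22 + 65 + 52 + 73 + 51 + 86 + 43 + 75 + 27 = 615 kg.
⌈615 / 120⌉ = 6.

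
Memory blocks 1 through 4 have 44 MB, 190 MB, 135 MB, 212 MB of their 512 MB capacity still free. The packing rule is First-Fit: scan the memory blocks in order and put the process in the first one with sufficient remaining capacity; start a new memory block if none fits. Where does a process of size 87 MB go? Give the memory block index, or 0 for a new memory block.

Memory blocks with room: memory block 2 (190 MB), memory block 3 (135 MB), memory block 4 (212 MB).
The first with room is memory block 2.

2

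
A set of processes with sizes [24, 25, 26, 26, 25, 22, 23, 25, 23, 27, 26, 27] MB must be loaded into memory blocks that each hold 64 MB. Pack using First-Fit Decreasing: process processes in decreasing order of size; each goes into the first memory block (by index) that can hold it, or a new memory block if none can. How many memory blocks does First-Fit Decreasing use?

6

Sorted descending: 27, 27, 26, 26, 26, 25, 25, 25, 24, 23, 23, 22.
Put 27 MB in memory block 1; 37 MB remain.
Put 27 MB in memory block 1; 10 MB remain.
Put 26 MB in memory block 2; 38 MB remain.
Put 26 MB in memory block 2; 12 MB remain.
Put 26 MB in memory block 3; 38 MB remain.
Put 25 MB in memory block 3; 13 MB remain.
Put 25 MB in memory block 4; 39 MB remain.
Put 25 MB in memory block 4; 14 MB remain.
Put 24 MB in memory block 5; 40 MB remain.
Put 23 MB in memory block 5; 17 MB remain.
Put 23 MB in memory block 6; 41 MB remain.
Put 22 MB in memory block 6; 19 MB remain.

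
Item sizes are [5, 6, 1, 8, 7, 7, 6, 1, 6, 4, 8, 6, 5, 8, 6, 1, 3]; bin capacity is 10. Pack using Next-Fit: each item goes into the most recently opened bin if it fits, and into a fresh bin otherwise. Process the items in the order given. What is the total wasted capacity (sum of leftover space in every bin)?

bin 1: place 5, 5 left
bin 2: place 6, 4 left
bin 2: place 1, 3 left
bin 3: place 8, 2 left
bin 4: place 7, 3 left
bin 5: place 7, 3 left
bin 6: place 6, 4 left
bin 6: place 1, 3 left
bin 7: place 6, 4 left
bin 7: place 4, 0 left
bin 8: place 8, 2 left
bin 9: place 6, 4 left
bin 10: place 5, 5 left
bin 11: place 8, 2 left
bin 12: place 6, 4 left
bin 12: place 1, 3 left
bin 12: place 3, 0 left
12 bins × 10 = 120; used 88; unused 32.

32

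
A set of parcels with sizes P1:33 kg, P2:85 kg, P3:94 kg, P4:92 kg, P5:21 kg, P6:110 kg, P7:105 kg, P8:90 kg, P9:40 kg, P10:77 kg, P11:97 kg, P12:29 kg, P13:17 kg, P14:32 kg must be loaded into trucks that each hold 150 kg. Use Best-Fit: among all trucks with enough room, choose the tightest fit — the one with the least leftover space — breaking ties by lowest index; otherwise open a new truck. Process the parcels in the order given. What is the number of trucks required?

8 trucks

P1 (33 kg) → truck 1 (remaining 117 kg)
P2 (85 kg) → truck 1 (remaining 32 kg)
P3 (94 kg) → truck 2 (remaining 56 kg)
P4 (92 kg) → truck 3 (remaining 58 kg)
P5 (21 kg) → truck 1 (remaining 11 kg)
P6 (110 kg) → truck 4 (remaining 40 kg)
P7 (105 kg) → truck 5 (remaining 45 kg)
P8 (90 kg) → truck 6 (remaining 60 kg)
P9 (40 kg) → truck 4 (remaining 0 kg)
P10 (77 kg) → truck 7 (remaining 73 kg)
P11 (97 kg) → truck 8 (remaining 53 kg)
P12 (29 kg) → truck 5 (remaining 16 kg)
P13 (17 kg) → truck 8 (remaining 36 kg)
P14 (32 kg) → truck 8 (remaining 4 kg)
Final trucks: [33,85,21] [94] [92] [110,40] [105,29] [90] [77] [97,17,32].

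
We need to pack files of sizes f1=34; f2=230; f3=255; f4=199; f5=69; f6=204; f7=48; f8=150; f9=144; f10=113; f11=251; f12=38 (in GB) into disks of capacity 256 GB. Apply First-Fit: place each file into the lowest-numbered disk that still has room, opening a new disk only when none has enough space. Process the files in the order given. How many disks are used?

8 disks

Put f1 (34 GB) in disk 1; 222 GB remain.
Put f2 (230 GB) in disk 2; 26 GB remain.
Put f3 (255 GB) in disk 3; 1 GB remain.
Put f4 (199 GB) in disk 1; 23 GB remain.
Put f5 (69 GB) in disk 4; 187 GB remain.
Put f6 (204 GB) in disk 5; 52 GB remain.
Put f7 (48 GB) in disk 4; 139 GB remain.
Put f8 (150 GB) in disk 6; 106 GB remain.
Put f9 (144 GB) in disk 7; 112 GB remain.
Put f10 (113 GB) in disk 4; 26 GB remain.
Put f11 (251 GB) in disk 8; 5 GB remain.
Put f12 (38 GB) in disk 5; 14 GB remain.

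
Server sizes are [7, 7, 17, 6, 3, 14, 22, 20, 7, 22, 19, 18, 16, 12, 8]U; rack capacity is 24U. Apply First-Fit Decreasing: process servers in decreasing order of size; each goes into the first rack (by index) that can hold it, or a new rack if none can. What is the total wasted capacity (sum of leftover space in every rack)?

18

Sorted descending: 22, 22, 20, 19, 18, 17, 16, 14, 12, 8, 7, 7, 7, 6, 3.
22U → rack 1 (remaining 2U)
22U → rack 2 (remaining 2U)
20U → rack 3 (remaining 4U)
19U → rack 4 (remaining 5U)
18U → rack 5 (remaining 6U)
17U → rack 6 (remaining 7U)
16U → rack 7 (remaining 8U)
14U → rack 8 (remaining 10U)
12U → rack 9 (remaining 12U)
8U → rack 7 (remaining 0U)
7U → rack 6 (remaining 0U)
7U → rack 8 (remaining 3U)
7U → rack 9 (remaining 5U)
6U → rack 5 (remaining 0U)
3U → rack 3 (remaining 1U)
9 racks × 24U = 216U; used 198U; unused 18U.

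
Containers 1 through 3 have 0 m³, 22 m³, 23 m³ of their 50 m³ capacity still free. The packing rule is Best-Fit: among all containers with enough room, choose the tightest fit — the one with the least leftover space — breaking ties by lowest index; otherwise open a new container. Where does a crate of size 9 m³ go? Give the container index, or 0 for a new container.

Containers with room: container 2 (22 m³), container 3 (23 m³).
Tightest fit is container 2 with 22 m³ free.

2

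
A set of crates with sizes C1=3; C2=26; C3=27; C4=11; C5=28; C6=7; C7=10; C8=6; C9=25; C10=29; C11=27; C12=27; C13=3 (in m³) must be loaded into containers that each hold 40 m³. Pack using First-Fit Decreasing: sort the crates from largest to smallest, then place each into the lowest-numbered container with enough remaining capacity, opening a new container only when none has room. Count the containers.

7

Sorted descending: 29, 28, 27, 27, 27, 26, 25, 11, 10, 7, 6, 3, 3.
29 m³ → container 1 (remaining 11 m³)
28 m³ → container 2 (remaining 12 m³)
27 m³ → container 3 (remaining 13 m³)
27 m³ → container 4 (remaining 13 m³)
27 m³ → container 5 (remaining 13 m³)
26 m³ → container 6 (remaining 14 m³)
25 m³ → container 7 (remaining 15 m³)
11 m³ → container 1 (remaining 0 m³)
10 m³ → container 2 (remaining 2 m³)
7 m³ → container 3 (remaining 6 m³)
6 m³ → container 3 (remaining 0 m³)
3 m³ → container 4 (remaining 10 m³)
3 m³ → container 4 (remaining 7 m³)
Final containers: [29,11] [28,10] [27,7,6] [27,3,3] [27] [26] [25].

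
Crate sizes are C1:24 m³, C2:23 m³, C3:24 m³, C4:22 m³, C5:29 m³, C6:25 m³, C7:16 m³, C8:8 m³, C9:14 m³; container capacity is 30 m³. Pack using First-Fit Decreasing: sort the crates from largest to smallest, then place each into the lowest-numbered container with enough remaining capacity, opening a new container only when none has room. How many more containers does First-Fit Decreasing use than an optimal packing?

First-Fit Decreasing: [29] [25] [24] [24] [23] [22,8] [16,14] → 7 containers.
Total size 185 m³; any packing needs at least ⌈185/30⌉ = 7 containers.
So 7 is already optimal.

0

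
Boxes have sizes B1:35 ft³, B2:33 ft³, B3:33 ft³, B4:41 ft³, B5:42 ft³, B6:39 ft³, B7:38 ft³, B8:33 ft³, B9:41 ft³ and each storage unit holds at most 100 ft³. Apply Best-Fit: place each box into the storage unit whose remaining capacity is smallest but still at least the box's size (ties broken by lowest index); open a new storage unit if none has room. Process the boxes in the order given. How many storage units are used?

B1 (35 ft³) → storage unit 1 (remaining 65 ft³)
B2 (33 ft³) → storage unit 1 (remaining 32 ft³)
B3 (33 ft³) → storage unit 2 (remaining 67 ft³)
B4 (41 ft³) → storage unit 2 (remaining 26 ft³)
B5 (42 ft³) → storage unit 3 (remaining 58 ft³)
B6 (39 ft³) → storage unit 3 (remaining 19 ft³)
B7 (38 ft³) → storage unit 4 (remaining 62 ft³)
B8 (33 ft³) → storage unit 4 (remaining 29 ft³)
B9 (41 ft³) → storage unit 5 (remaining 59 ft³)

5 storage units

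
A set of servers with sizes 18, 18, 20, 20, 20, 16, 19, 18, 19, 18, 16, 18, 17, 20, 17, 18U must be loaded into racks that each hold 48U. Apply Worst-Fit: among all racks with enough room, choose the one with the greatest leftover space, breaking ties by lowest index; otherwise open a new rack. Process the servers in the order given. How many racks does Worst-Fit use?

8

Put 18U in rack 1; 30U remain.
Put 18U in rack 1; 12U remain.
Put 20U in rack 2; 28U remain.
Put 20U in rack 2; 8U remain.
Put 20U in rack 3; 28U remain.
Put 16U in rack 3; 12U remain.
Put 19U in rack 4; 29U remain.
Put 18U in rack 4; 11U remain.
Put 19U in rack 5; 29U remain.
Put 18U in rack 5; 11U remain.
Put 16U in rack 6; 32U remain.
Put 18U in rack 6; 14U remain.
Put 17U in rack 7; 31U remain.
Put 20U in rack 7; 11U remain.
Put 17U in rack 8; 31U remain.
Put 18U in rack 8; 13U remain.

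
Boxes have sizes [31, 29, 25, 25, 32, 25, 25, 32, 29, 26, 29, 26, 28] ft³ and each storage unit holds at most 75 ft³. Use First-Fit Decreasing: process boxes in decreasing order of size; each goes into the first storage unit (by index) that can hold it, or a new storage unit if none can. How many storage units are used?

Sorted descending: 32, 32, 31, 29, 29, 29, 28, 26, 26, 25, 25, 25, 25.
storage unit 1: place 32 ft³, 43 ft³ left
storage unit 1: place 32 ft³, 11 ft³ left
storage unit 2: place 31 ft³, 44 ft³ left
storage unit 2: place 29 ft³, 15 ft³ left
storage unit 3: place 29 ft³, 46 ft³ left
storage unit 3: place 29 ft³, 17 ft³ left
storage unit 4: place 28 ft³, 47 ft³ left
storage unit 4: place 26 ft³, 21 ft³ left
storage unit 5: place 26 ft³, 49 ft³ left
storage unit 5: place 25 ft³, 24 ft³ left
storage unit 6: place 25 ft³, 50 ft³ left
storage unit 6: place 25 ft³, 25 ft³ left
storage unit 6: place 25 ft³, 0 ft³ left

6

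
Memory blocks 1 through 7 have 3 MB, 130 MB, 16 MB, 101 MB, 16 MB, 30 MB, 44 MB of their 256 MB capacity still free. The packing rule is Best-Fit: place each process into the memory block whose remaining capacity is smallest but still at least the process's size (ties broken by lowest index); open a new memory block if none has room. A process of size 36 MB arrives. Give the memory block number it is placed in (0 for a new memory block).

Memory blocks with room: memory block 2 (130 MB), memory block 4 (101 MB), memory block 7 (44 MB).
Tightest fit is memory block 7 with 44 MB free.

7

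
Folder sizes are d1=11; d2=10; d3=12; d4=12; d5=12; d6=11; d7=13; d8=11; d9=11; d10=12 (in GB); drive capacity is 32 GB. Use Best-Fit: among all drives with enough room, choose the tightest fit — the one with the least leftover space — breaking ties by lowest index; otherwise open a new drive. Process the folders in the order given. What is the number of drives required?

5

d1 (11 GB) → drive 1 (remaining 21 GB)
d2 (10 GB) → drive 1 (remaining 11 GB)
d3 (12 GB) → drive 2 (remaining 20 GB)
d4 (12 GB) → drive 2 (remaining 8 GB)
d5 (12 GB) → drive 3 (remaining 20 GB)
d6 (11 GB) → drive 1 (remaining 0 GB)
d7 (13 GB) → drive 3 (remaining 7 GB)
d8 (11 GB) → drive 4 (remaining 21 GB)
d9 (11 GB) → drive 4 (remaining 10 GB)
d10 (12 GB) → drive 5 (remaining 20 GB)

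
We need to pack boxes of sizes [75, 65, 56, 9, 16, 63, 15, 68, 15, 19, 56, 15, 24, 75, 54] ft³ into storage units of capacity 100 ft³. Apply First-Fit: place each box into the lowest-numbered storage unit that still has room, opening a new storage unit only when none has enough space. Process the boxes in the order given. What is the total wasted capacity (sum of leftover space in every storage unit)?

175

75 ft³ → storage unit 1 (remaining 25 ft³)
65 ft³ → storage unit 2 (remaining 35 ft³)
56 ft³ → storage unit 3 (remaining 44 ft³)
9 ft³ → storage unit 1 (remaining 16 ft³)
16 ft³ → storage unit 1 (remaining 0 ft³)
63 ft³ → storage unit 4 (remaining 37 ft³)
15 ft³ → storage unit 2 (remaining 20 ft³)
68 ft³ → storage unit 5 (remaining 32 ft³)
15 ft³ → storage unit 2 (remaining 5 ft³)
19 ft³ → storage unit 3 (remaining 25 ft³)
56 ft³ → storage unit 6 (remaining 44 ft³)
15 ft³ → storage unit 3 (remaining 10 ft³)
24 ft³ → storage unit 4 (remaining 13 ft³)
75 ft³ → storage unit 7 (remaining 25 ft³)
54 ft³ → storage unit 8 (remaining 46 ft³)
8 storage units × 100 ft³ = 800 ft³; used 625 ft³; unused 175 ft³.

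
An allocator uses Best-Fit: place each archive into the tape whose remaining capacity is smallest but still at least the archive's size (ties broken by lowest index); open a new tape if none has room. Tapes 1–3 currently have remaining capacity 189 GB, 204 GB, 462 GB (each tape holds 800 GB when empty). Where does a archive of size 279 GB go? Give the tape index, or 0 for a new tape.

Tapes with room: tape 3 (462 GB).
Tightest fit is tape 3 with 462 GB free.

3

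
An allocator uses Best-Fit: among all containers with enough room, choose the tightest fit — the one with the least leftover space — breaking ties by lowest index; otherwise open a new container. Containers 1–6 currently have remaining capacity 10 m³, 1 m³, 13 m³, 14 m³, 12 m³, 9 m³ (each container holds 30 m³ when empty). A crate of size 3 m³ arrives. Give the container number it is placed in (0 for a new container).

6

Containers with room: container 1 (10 m³), container 3 (13 m³), container 4 (14 m³), container 5 (12 m³), container 6 (9 m³).
Tightest fit is container 6 with 9 m³ free.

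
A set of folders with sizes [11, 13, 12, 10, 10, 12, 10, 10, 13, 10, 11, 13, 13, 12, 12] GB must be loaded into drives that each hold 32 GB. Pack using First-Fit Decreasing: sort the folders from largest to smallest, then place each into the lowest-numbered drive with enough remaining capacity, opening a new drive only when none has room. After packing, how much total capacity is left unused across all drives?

Sorted descending: 13, 13, 13, 13, 12, 12, 12, 12, 11, 11, 10, 10, 10, 10, 10.
13 GB → drive 1 (remaining 19 GB)
13 GB → drive 1 (remaining 6 GB)
13 GB → drive 2 (remaining 19 GB)
13 GB → drive 2 (remaining 6 GB)
12 GB → drive 3 (remaining 20 GB)
12 GB → drive 3 (remaining 8 GB)
12 GB → drive 4 (remaining 20 GB)
12 GB → drive 4 (remaining 8 GB)
11 GB → drive 5 (remaining 21 GB)
11 GB → drive 5 (remaining 10 GB)
10 GB → drive 5 (remaining 0 GB)
10 GB → drive 6 (remaining 22 GB)
10 GB → drive 6 (remaining 12 GB)
10 GB → drive 6 (remaining 2 GB)
10 GB → drive 7 (remaining 22 GB)
7 drives × 32 GB = 224 GB; used 172 GB; unused 52 GB.

52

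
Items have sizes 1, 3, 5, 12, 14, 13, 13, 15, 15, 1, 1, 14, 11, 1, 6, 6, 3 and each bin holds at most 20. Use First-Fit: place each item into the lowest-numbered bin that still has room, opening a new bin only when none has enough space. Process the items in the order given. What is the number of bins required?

1 → bin 1 (remaining 19)
3 → bin 1 (remaining 16)
5 → bin 1 (remaining 11)
12 → bin 2 (remaining 8)
14 → bin 3 (remaining 6)
13 → bin 4 (remaining 7)
13 → bin 5 (remaining 7)
15 → bin 6 (remaining 5)
15 → bin 7 (remaining 5)
1 → bin 1 (remaining 10)
1 → bin 1 (remaining 9)
14 → bin 8 (remaining 6)
11 → bin 9 (remaining 9)
1 → bin 1 (remaining 8)
6 → bin 1 (remaining 2)
6 → bin 2 (remaining 2)
3 → bin 3 (remaining 3)
Final bins: [1,3,5,1,1,1,6] [12,6] [14,3] [13] [13] [15] [15] [14] [11].

9 bins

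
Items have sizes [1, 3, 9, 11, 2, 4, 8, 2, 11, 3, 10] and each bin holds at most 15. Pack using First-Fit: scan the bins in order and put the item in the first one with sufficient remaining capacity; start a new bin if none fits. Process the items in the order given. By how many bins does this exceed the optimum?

0

First-Fit: [1,3,9,2] [11,4] [8,2,3] [11] [10] → 5 bins.
Total size 64; any packing needs at least ⌈64/15⌉ = 5 bins.
So 5 is already optimal.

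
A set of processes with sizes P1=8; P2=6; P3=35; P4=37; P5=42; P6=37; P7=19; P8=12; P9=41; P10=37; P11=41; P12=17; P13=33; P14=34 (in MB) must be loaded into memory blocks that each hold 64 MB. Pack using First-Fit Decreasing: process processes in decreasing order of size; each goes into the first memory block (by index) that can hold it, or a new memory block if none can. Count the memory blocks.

9

Sorted descending: 42, 41, 41, 37, 37, 37, 35, 34, 33, 19, 17, 12, 8, 6.
Put 42 MB in memory block 1; 22 MB remain.
Put 41 MB in memory block 2; 23 MB remain.
Put 41 MB in memory block 3; 23 MB remain.
Put 37 MB in memory block 4; 27 MB remain.
Put 37 MB in memory block 5; 27 MB remain.
Put 37 MB in memory block 6; 27 MB remain.
Put 35 MB in memory block 7; 29 MB remain.
Put 34 MB in memory block 8; 30 MB remain.
Put 33 MB in memory block 9; 31 MB remain.
Put 19 MB in memory block 1; 3 MB remain.
Put 17 MB in memory block 2; 6 MB remain.
Put 12 MB in memory block 3; 11 MB remain.
Put 8 MB in memory block 3; 3 MB remain.
Put 6 MB in memory block 2; 0 MB remain.
Final memory blocks: [42,19] [41,17,6] [41,12,8] [37] [37] [37] [35] [34] [33].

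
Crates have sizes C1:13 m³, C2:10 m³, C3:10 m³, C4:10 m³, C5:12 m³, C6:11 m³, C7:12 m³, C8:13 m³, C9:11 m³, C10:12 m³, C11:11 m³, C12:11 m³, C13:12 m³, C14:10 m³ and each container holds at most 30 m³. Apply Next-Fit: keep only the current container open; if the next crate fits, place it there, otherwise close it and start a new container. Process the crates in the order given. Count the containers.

container 1: place C1 (13 m³), 17 m³ left
container 1: place C2 (10 m³), 7 m³ left
container 2: place C3 (10 m³), 20 m³ left
container 2: place C4 (10 m³), 10 m³ left
container 3: place C5 (12 m³), 18 m³ left
container 3: place C6 (11 m³), 7 m³ left
container 4: place C7 (12 m³), 18 m³ left
container 4: place C8 (13 m³), 5 m³ left
container 5: place C9 (11 m³), 19 m³ left
container 5: place C10 (12 m³), 7 m³ left
container 6: place C11 (11 m³), 19 m³ left
container 6: place C12 (11 m³), 8 m³ left
container 7: place C13 (12 m³), 18 m³ left
container 7: place C14 (10 m³), 8 m³ left
Final containers: [13,10] [10,10] [12,11] [12,13] [11,12] [11,11] [12,10].

7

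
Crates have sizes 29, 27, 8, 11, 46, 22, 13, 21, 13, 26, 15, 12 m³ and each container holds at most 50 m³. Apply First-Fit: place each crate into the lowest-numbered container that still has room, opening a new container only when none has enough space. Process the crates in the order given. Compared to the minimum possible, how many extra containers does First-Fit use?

First-Fit: [29,8,11] [27,22] [46] [13,21,13] [26,15] [12] → 6 containers.
Total size 243 m³; any packing needs at least ⌈243/50⌉ = 5 containers.
An optimal packing achieves that bound: [46] [29,21] [27,22] [26,15,8] [13,13,12,11] → 5 containers.
Excess: 6 − 5 = 1.

1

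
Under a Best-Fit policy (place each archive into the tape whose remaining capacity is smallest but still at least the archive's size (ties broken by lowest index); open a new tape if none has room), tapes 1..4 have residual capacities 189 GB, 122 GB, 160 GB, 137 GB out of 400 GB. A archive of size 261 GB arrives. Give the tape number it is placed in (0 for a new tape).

0

No tape has ≥ 261 GB free, so a new tape is opened.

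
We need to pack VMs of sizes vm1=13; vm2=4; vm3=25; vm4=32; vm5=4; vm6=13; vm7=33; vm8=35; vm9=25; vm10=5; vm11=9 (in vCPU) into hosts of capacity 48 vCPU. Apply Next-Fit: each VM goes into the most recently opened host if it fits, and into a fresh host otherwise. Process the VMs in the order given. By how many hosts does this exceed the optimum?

Next-Fit: [13,4,25] [32,4] [13,33] [35] [25,5,9] → 5 hosts.
Total size 198 vCPU; any packing needs at least ⌈198/48⌉ = 5 hosts.
So 5 is already optimal.

0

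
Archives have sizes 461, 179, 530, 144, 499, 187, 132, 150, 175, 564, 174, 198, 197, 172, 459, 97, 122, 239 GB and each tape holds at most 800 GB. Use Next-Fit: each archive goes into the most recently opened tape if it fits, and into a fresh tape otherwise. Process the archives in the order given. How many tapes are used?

8

Put 461 GB in tape 1; 339 GB remain.
Put 179 GB in tape 1; 160 GB remain.
Put 530 GB in tape 2; 270 GB remain.
Put 144 GB in tape 2; 126 GB remain.
Put 499 GB in tape 3; 301 GB remain.
Put 187 GB in tape 3; 114 GB remain.
Put 132 GB in tape 4; 668 GB remain.
Put 150 GB in tape 4; 518 GB remain.
Put 175 GB in tape 4; 343 GB remain.
Put 564 GB in tape 5; 236 GB remain.
Put 174 GB in tape 5; 62 GB remain.
Put 198 GB in tape 6; 602 GB remain.
Put 197 GB in tape 6; 405 GB remain.
Put 172 GB in tape 6; 233 GB remain.
Put 459 GB in tape 7; 341 GB remain.
Put 97 GB in tape 7; 244 GB remain.
Put 122 GB in tape 7; 122 GB remain.
Put 239 GB in tape 8; 561 GB remain.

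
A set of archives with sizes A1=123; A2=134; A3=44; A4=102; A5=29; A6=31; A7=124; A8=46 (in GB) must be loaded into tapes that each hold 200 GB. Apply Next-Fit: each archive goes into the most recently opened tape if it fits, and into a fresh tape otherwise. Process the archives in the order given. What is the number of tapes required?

4

tape 1: place A1 (123 GB), 77 GB left
tape 2: place A2 (134 GB), 66 GB left
tape 2: place A3 (44 GB), 22 GB left
tape 3: place A4 (102 GB), 98 GB left
tape 3: place A5 (29 GB), 69 GB left
tape 3: place A6 (31 GB), 38 GB left
tape 4: place A7 (124 GB), 76 GB left
tape 4: place A8 (46 GB), 30 GB left
Final tapes: [123] [134,44] [102,29,31] [124,46].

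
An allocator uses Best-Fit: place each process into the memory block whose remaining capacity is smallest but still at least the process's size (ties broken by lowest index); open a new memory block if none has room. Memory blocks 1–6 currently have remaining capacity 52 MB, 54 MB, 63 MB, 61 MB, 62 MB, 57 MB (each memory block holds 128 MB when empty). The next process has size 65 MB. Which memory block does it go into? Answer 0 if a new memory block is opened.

No memory block has ≥ 65 MB free, so a new memory block is opened.

0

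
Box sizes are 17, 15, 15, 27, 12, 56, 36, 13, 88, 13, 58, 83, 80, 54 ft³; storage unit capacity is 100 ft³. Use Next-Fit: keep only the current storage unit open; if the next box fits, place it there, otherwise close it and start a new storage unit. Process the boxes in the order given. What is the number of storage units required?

8 storage units

17 ft³ → storage unit 1 (remaining 83 ft³)
15 ft³ → storage unit 1 (remaining 68 ft³)
15 ft³ → storage unit 1 (remaining 53 ft³)
27 ft³ → storage unit 1 (remaining 26 ft³)
12 ft³ → storage unit 1 (remaining 14 ft³)
56 ft³ → storage unit 2 (remaining 44 ft³)
36 ft³ → storage unit 2 (remaining 8 ft³)
13 ft³ → storage unit 3 (remaining 87 ft³)
88 ft³ → storage unit 4 (remaining 12 ft³)
13 ft³ → storage unit 5 (remaining 87 ft³)
58 ft³ → storage unit 5 (remaining 29 ft³)
83 ft³ → storage unit 6 (remaining 17 ft³)
80 ft³ → storage unit 7 (remaining 20 ft³)
54 ft³ → storage unit 8 (remaining 46 ft³)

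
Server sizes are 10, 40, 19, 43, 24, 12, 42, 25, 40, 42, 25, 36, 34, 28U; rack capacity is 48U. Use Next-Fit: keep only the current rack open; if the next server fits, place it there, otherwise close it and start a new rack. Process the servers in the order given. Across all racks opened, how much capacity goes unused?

204

rack 1: place 10U, 38U left
rack 2: place 40U, 8U left
rack 3: place 19U, 29U left
rack 4: place 43U, 5U left
rack 5: place 24U, 24U left
rack 5: place 12U, 12U left
rack 6: place 42U, 6U left
rack 7: place 25U, 23U left
rack 8: place 40U, 8U left
rack 9: place 42U, 6U left
rack 10: place 25U, 23U left
rack 11: place 36U, 12U left
rack 12: place 34U, 14U left
rack 13: place 28U, 20U left
13 racks × 48U = 624U; used 420U; unused 204U.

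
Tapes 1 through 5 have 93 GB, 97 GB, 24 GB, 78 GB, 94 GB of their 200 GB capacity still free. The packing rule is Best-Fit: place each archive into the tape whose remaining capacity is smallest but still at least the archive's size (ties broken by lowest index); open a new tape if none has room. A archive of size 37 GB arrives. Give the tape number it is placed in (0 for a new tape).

4

Tapes with room: tape 1 (93 GB), tape 2 (97 GB), tape 4 (78 GB), tape 5 (94 GB).
Tightest fit is tape 4 with 78 GB free.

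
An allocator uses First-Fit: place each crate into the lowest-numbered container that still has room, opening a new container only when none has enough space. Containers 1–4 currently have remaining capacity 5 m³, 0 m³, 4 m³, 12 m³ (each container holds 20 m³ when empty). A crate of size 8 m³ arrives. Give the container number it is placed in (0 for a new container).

4

Containers with room: container 4 (12 m³).
The first with room is container 4.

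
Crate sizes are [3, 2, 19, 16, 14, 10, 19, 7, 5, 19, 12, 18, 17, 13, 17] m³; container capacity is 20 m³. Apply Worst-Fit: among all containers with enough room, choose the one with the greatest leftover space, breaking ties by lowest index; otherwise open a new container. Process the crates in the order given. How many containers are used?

3 m³ → container 1 (remaining 17 m³)
2 m³ → container 1 (remaining 15 m³)
19 m³ → container 2 (remaining 1 m³)
16 m³ → container 3 (remaining 4 m³)
14 m³ → container 1 (remaining 1 m³)
10 m³ → container 4 (remaining 10 m³)
19 m³ → container 5 (remaining 1 m³)
7 m³ → container 4 (remaining 3 m³)
5 m³ → container 6 (remaining 15 m³)
19 m³ → container 7 (remaining 1 m³)
12 m³ → container 6 (remaining 3 m³)
18 m³ → container 8 (remaining 2 m³)
17 m³ → container 9 (remaining 3 m³)
13 m³ → container 10 (remaining 7 m³)
17 m³ → container 11 (remaining 3 m³)
Final containers: [3,2,14] [19] [16] [10,7] [19] [5,12] [19] [18] [17] [13] [17].

11 containers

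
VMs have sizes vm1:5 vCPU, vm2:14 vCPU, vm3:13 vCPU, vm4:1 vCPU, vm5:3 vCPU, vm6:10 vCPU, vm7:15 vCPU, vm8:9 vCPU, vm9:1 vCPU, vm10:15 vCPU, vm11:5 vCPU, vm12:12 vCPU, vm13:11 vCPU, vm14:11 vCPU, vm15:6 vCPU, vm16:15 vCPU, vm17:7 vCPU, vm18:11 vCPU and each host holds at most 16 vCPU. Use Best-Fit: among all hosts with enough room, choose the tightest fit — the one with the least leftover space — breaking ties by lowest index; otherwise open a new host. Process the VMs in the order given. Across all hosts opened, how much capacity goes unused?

28

vm1 (5 vCPU) → host 1 (remaining 11 vCPU)
vm2 (14 vCPU) → host 2 (remaining 2 vCPU)
vm3 (13 vCPU) → host 3 (remaining 3 vCPU)
vm4 (1 vCPU) → host 2 (remaining 1 vCPU)
vm5 (3 vCPU) → host 3 (remaining 0 vCPU)
vm6 (10 vCPU) → host 1 (remaining 1 vCPU)
vm7 (15 vCPU) → host 4 (remaining 1 vCPU)
vm8 (9 vCPU) → host 5 (remaining 7 vCPU)
vm9 (1 vCPU) → host 1 (remaining 0 vCPU)
vm10 (15 vCPU) → host 6 (remaining 1 vCPU)
vm11 (5 vCPU) → host 5 (remaining 2 vCPU)
vm12 (12 vCPU) → host 7 (remaining 4 vCPU)
vm13 (11 vCPU) → host 8 (remaining 5 vCPU)
vm14 (11 vCPU) → host 9 (remaining 5 vCPU)
vm15 (6 vCPU) → host 10 (remaining 10 vCPU)
vm16 (15 vCPU) → host 11 (remaining 1 vCPU)
vm17 (7 vCPU) → host 10 (remaining 3 vCPU)
vm18 (11 vCPU) → host 12 (remaining 5 vCPU)
12 hosts × 16 vCPU = 192 vCPU; used 164 vCPU; unused 28 vCPU.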